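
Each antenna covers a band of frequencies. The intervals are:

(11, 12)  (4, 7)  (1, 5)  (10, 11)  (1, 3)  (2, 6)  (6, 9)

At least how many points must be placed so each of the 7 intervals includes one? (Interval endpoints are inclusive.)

By right end: [1,3]  [1,5]  [2,6]  [4,7]  [6,9]  [10,11]  [11,12]
[1,3] uncovered → point at 3; [4,7] uncovered → point at 7; [10,11] uncovered → point at 11.
Points: 3, 7, 11 (3 total).

3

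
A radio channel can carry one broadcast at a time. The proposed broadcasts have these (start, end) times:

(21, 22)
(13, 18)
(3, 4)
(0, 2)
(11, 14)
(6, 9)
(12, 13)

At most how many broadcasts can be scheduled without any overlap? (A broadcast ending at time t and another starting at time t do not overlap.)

6

Sorted by end: (0,2)  (3,4)  (6,9)  (12,13)  (11,14)  (13,18)  (21,22)
take (0,2); take (3,4); take (6,9); take (12,13); take (13,18); take (21,22).
Selected 6 broadcasts.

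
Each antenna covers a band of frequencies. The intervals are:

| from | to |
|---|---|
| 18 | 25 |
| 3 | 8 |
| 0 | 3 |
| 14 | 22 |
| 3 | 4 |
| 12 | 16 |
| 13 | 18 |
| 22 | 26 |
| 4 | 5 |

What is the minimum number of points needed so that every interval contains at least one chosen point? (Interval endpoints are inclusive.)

By right end: [0,3]  [3,4]  [4,5]  [3,8]  [12,16]  [13,18]  [14,22]  [18,25]  [22,26]
[0,3] uncovered → point at 3; [4,5] uncovered → point at 5; [12,16] uncovered → point at 16; [18,25] uncovered → point at 25.
Points: 3, 5, 16, 25 (4 total).

4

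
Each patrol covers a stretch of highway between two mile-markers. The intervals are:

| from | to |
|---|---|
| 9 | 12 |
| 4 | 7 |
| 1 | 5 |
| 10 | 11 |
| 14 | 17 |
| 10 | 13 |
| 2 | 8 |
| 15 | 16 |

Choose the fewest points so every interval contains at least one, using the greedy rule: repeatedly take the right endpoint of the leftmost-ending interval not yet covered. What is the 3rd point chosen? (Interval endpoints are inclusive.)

16

By right end: [1,5]  [4,7]  [2,8]  [10,11]  [9,12]  [10,13]  [15,16]  [14,17]
[1,5] uncovered → point at 5; [10,11] uncovered → point at 11; [15,16] uncovered → point at 16.
Points: 5, 11, 16 (3 total).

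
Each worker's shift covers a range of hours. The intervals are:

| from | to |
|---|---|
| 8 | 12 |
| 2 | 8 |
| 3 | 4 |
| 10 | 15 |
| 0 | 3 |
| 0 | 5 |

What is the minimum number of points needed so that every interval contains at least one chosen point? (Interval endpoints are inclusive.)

2

Process intervals by earliest right end; each time one isn't hit yet, stab at its right endpoint.
By right end: [0,3]  [3,4]  [0,5]  [2,8]  [8,12]  [10,15]
[0,3] uncovered → point at 3; [8,12] uncovered → point at 12.
Points: 3, 12 (2 total).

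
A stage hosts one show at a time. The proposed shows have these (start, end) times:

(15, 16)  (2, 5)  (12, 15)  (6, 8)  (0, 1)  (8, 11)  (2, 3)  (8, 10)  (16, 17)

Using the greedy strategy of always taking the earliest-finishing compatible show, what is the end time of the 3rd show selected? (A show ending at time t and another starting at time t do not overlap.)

Greedy by earliest finish: after sorting by end time, pick each interval compatible with the last pick.
Sorted by end: (0,1)  (2,3)  (2,5)  (6,8)  (8,10)  (8,11)  (12,15)  (15,16)  (16,17)
take (0,1); take (2,3); take (6,8); take (8,10); skip (8,11); take (12,15); take (15,16); take (16,17).
Selected: (0,1) (2,3) (6,8) (8,10) (12,15) (15,16) (16,17)

8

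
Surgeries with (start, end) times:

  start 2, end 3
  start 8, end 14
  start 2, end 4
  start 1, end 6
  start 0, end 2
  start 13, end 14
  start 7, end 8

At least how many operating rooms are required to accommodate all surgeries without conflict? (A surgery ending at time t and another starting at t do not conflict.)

starts: [0, 1, 2, 2, 7, 8, 13]
ends:   [2, 3, 4, 6, 8, 14, 14]
s0→1 s1→2 e2→1 s2→2 s2→3  — peak 3.

3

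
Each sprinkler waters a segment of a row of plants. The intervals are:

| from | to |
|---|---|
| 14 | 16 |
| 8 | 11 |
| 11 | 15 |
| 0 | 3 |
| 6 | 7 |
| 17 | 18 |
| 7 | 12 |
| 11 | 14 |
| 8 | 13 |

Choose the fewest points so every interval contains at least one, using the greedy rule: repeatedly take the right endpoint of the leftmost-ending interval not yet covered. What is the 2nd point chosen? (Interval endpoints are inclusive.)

7

By right end: [0,3]  [6,7]  [8,11]  [7,12]  [8,13]  [11,14]  [11,15]  [14,16]  [17,18]
[0,3] uncovered → point at 3; [6,7] uncovered → point at 7; [8,11] uncovered → point at 11; [14,16] uncovered → point at 16; [17,18] uncovered → point at 18.
Points: 3, 7, 11, 16, 18 (5 total).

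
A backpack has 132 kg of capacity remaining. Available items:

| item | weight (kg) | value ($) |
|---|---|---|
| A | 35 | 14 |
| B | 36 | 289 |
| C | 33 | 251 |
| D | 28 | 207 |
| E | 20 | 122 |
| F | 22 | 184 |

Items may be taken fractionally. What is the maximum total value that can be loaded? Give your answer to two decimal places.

Greedy by value/weight ratio, highest first.
Order: F (184/22=8.36) > B (289/36=8.03) > C (251/33=7.61) > D (207/28=7.39) > E (122/20=6.10) > A (14/35=0.40)
Fill: take F (22 @ 184) → take B (36 @ 289) → take C (33 @ 251) → take D (28 @ 207) → take 13/20 of E → 79.30; 132/132 used.
Total value = 1010.30

1010.30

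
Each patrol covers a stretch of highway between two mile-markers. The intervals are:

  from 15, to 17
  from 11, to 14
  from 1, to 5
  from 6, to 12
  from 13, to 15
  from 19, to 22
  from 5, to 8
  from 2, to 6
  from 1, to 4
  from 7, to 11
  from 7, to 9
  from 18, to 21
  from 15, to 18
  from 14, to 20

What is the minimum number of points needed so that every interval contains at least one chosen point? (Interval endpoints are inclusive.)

Sorted: [1,4] [1,5] [2,6] [5,8] [7,9] [7,11] [6,12] [11,14] [13,15] [15,17] [15,18] [14,20] [18,21] [19,22]
{[1,4],[1,5],[2,6]} hit by 4; {[5,8],[7,9],[7,11],[6,12]} hit by 8; {[11,14],[13,15]} hit by 14; {[15,17],[15,18],[14,20]} hit by 17; {[18,21],[19,22]} hit by 21.
Points: 4, 8, 14, 17, 21 (5 total).

5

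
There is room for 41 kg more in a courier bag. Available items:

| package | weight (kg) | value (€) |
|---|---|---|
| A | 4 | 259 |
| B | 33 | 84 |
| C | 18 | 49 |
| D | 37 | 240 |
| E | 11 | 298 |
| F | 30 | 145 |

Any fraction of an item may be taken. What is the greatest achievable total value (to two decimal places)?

725.65

Greedy by value/weight ratio, highest first.
Order: A (259/4=64.75) > E (298/11=27.09) > D (240/37=6.49) > F (145/30=4.83) > C (49/18=2.72) > B (84/33=2.55)
Fill: take A (4 @ 259) → take E (11 @ 298) → take 26/37 of D → 168.65; 41/41 used.
Total value = 725.65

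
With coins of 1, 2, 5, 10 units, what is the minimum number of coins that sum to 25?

Greedy: take as many of the largest coin as possible, then repeat with the remainder.
25 = 2×10 + 1×5
Total coins = 2 + 1 = 3

3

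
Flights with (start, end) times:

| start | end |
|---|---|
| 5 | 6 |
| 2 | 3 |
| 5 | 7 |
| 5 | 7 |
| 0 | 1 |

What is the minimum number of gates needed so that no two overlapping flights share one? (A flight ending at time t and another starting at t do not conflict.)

Count concurrent intervals with a sweep; the peak is the room count.
starts: [0, 2, 5, 5, 5]
ends:   [1, 3, 6, 7, 7]
s0→1 e1→0 s2→1 e3→0 s5→1 s5→2 s5→3  — peak 3.

3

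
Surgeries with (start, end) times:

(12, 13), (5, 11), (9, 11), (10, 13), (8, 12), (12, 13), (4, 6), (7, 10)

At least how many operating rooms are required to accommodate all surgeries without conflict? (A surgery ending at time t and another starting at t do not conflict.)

The answer is the maximum number of intervals overlapping at any instant.
starts: [4, 5, 7, 8, 9, 10, 12, 12]
ends:   [6, 10, 11, 11, 12, 13, 13, 13]
s4→1 s5→2 e6→1 s7→2 s8→3 s9→4  — peak 4.

4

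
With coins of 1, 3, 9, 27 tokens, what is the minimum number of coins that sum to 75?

75 = 2×27 + 2×9 + 1×3
Total coins = 2 + 2 + 1 = 5

5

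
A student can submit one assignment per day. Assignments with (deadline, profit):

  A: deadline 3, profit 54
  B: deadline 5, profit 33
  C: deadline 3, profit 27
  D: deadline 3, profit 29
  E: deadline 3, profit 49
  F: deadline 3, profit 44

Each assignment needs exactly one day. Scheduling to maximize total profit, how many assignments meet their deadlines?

Take jobs in profit order; each goes to the latest open slot no later than its deadline.
By profit: A(d3,54), E(d3,49), F(d3,44), B(d5,33), D(d3,29), C(d3,27)
A→slot 3; E→slot 2; F→slot 1; B→slot 5; D skipped; C skipped.
4 of 6 scheduled.

4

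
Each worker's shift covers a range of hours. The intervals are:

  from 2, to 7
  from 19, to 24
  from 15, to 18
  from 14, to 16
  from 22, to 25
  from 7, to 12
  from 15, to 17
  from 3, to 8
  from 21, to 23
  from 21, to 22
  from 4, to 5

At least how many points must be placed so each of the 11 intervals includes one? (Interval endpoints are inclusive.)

By right end: [4,5]  [2,7]  [3,8]  [7,12]  [14,16]  [15,17]  [15,18]  [21,22]  [21,23]  [19,24]  [22,25]
[4,5] uncovered → point at 5; [7,12] uncovered → point at 12; [14,16] uncovered → point at 16; [21,22] uncovered → point at 22.
Points: 5, 12, 16, 22 (4 total).

4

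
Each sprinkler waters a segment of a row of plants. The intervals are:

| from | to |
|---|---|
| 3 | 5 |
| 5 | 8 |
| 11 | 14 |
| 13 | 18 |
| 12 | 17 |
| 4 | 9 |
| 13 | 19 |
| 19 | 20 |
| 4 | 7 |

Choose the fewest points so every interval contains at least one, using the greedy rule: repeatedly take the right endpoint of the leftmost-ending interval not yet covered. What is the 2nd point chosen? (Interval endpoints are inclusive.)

By right end: [3,5]  [4,7]  [5,8]  [4,9]  [11,14]  [12,17]  [13,18]  [13,19]  [19,20]
[3,5] uncovered → point at 5; [11,14] uncovered → point at 14; [19,20] uncovered → point at 20.
Points: 5, 14, 20 (3 total).

14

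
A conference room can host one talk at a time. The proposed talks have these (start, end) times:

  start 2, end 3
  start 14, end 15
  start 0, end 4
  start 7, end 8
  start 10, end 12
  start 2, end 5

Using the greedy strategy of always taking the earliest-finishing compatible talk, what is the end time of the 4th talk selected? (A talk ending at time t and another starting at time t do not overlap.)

Greedy by earliest finish: after sorting by end time, pick each interval compatible with the last pick.
Sorted by end: (2,3)  (0,4)  (2,5)  (7,8)  (10,12)  (14,15)
take (2,3); skip (0,4); take (7,8); take (10,12); take (14,15).
Selected: (2,3) (7,8) (10,12) (14,15)

15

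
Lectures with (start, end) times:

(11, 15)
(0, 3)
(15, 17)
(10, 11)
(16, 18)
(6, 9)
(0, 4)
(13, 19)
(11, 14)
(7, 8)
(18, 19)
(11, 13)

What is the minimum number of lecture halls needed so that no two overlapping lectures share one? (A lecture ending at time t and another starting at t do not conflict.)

3

Count concurrent intervals with a sweep; the peak is the room count.
Events (time:±→running): 0:+→1 0:+→2 3:-→1 4:-→0 6:+→1 7:+→2 8:-→1 9:-→0 10:+→1 11:-→0 11:+→1 11:+→2 11:+→3 … peak 3.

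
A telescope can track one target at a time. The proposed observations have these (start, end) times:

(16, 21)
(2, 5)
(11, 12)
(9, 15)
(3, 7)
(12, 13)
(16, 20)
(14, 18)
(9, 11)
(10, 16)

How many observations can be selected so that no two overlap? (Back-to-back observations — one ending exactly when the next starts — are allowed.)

5

Sort by end time and greedily take each interval whose start is ≥ the last chosen end.
By end time: (2,5), (3,7), (9,11), (11,12), (12,13), (9,15), (10,16), (14,18), (16,20), (16,21).
Pick (2,5); next start ≥ 5 → (9,11); next start ≥ 11 → (11,12); next start ≥ 12 → (12,13); next start ≥ 13 → (14,18).
Selected 5 observations.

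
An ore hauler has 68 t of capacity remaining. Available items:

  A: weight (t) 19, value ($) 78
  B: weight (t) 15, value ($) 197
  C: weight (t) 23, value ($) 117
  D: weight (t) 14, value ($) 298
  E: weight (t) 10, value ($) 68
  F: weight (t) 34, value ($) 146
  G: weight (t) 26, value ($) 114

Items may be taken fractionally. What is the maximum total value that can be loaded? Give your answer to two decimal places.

Greedy by value/weight ratio, highest first.
Ratios (sorted): D 21.29, B 13.13, E 6.80, C 5.09, G 4.38, F 4.29, A 4.11
take D (14 @ 298); take B (15 @ 197); take E (10 @ 68); take C (23 @ 117); take 6/26 of G → 26.31. Capacity used 68/68.
Total value = 706.31

706.31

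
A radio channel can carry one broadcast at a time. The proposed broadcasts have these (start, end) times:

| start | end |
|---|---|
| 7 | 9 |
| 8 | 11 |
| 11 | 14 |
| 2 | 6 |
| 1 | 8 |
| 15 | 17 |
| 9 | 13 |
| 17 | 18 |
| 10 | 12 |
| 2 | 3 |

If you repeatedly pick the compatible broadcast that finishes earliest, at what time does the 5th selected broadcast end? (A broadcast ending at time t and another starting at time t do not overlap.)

Sorted by end: (2,3)  (2,6)  (1,8)  (7,9)  (8,11)  (10,12)  (9,13)  (11,14)  (15,17)  (17,18)
take (2,3); take (7,9); skip (8,11); take (10,12); skip (11,14); take (15,17); take (17,18).
Selected: (2,3) (7,9) (10,12) (15,17) (17,18)

18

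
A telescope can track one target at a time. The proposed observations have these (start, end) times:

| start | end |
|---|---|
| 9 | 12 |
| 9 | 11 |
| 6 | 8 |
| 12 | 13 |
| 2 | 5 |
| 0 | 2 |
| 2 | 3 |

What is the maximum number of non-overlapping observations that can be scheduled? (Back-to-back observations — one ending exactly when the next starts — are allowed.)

5

Sorted by end: (0,2)  (2,3)  (2,5)  (6,8)  (9,11)  (9,12)  (12,13)
take (0,2); take (2,3); take (6,8); take (9,11); skip (9,12); take (12,13).
Selected 5 observations.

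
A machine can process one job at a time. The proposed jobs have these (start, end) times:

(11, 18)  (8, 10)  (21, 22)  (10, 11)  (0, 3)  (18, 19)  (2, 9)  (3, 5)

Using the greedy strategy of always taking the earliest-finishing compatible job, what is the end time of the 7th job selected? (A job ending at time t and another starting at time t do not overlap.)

22

Greedy by earliest finish: after sorting by end time, pick each interval compatible with the last pick.
By end time: (0,3), (3,5), (2,9), (8,10), (10,11), (11,18), (18,19), (21,22).
Pick (0,3); next start ≥ 3 → (3,5); next start ≥ 5 → (8,10); next start ≥ 10 → (10,11); next start ≥ 11 → (11,18); next start ≥ 18 → (18,19); next start ≥ 19 → (21,22).
Selected: (0,3) (3,5) (8,10) (10,11) (11,18) (18,19) (21,22)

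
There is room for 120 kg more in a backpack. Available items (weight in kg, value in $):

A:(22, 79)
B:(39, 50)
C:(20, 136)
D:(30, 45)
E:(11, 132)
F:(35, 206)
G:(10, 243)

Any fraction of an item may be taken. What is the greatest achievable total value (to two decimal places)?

Greedy by value/weight ratio, highest first.
Ratios (sorted): G 24.30, E 12.00, C 6.80, F 5.89, A 3.59, D 1.50, B 1.28
take G (10 @ 243); take E (11 @ 132); take C (20 @ 136); take F (35 @ 206); take A (22 @ 79); take 22/30 of D → 33.00. Capacity used 120/120.
Total value = 829.00

829.00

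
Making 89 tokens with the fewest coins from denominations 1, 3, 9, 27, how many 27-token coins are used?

89 = 3×27 + 2×3 + 2×1
Count of 27: 3

3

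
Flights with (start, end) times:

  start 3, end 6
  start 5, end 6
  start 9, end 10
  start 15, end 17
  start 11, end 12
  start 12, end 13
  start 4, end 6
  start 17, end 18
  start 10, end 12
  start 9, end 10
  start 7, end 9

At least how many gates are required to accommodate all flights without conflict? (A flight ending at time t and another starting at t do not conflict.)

3

starts: [3, 4, 5, 7, 9, 9, 10, 11, 12, 15, 17]
ends:   [6, 6, 6, 9, 10, 10, 12, 12, 13, 17, 18]
s3→1 s4→2 s5→3  — peak 3.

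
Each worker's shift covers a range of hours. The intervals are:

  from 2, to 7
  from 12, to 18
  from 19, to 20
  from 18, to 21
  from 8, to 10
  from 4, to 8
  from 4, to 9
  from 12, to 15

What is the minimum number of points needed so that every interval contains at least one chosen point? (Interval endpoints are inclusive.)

4

Sorted: [2,7] [4,8] [4,9] [8,10] [12,15] [12,18] [19,20] [18,21]
{[2,7],[4,8],[4,9]} hit by 7; {[8,10]} hit by 10; {[12,15],[12,18]} hit by 15; {[19,20],[18,21]} hit by 20.
Points: 7, 10, 15, 20 (4 total).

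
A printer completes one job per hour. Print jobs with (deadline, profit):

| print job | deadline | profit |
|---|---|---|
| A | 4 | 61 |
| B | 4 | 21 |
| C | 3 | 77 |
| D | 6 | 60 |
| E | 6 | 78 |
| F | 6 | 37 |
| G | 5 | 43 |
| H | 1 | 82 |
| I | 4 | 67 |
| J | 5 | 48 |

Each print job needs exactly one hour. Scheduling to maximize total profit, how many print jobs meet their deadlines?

6

Sort by profit descending; place each in the latest free slot ≤ its deadline.
By profit: H(d1,82), E(d6,78), C(d3,77), I(d4,67), A(d4,61), D(d6,60), J(d5,48), G(d5,43), F(d6,37), B(d4,21)
H→slot 1; E→slot 6; C→slot 3; I→slot 4; A→slot 2; D→slot 5; J skipped; G skipped; F skipped; B skipped.
6 of 10 scheduled.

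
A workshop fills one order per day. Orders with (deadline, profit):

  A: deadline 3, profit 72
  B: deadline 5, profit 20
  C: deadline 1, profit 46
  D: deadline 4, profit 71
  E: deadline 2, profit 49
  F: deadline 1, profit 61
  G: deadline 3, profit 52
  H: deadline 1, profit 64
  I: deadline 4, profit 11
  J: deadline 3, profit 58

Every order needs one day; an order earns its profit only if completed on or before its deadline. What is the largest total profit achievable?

By profit: A(d3,72), D(d4,71), H(d1,64), F(d1,61), J(d3,58), G(d3,52), E(d2,49), C(d1,46), B(d5,20), I(d4,11)
A→slot 3; D→slot 4; H→slot 1; F skipped; J→slot 2; G skipped; E skipped; C skipped; B→slot 5; I skipped.
Profit = 64 + 58 + 72 + 71 + 20 = 285

285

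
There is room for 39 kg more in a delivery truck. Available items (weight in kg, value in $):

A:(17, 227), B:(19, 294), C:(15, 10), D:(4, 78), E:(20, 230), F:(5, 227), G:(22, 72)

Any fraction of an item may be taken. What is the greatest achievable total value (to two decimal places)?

745.88

Sort by value per unit weight and fill in that order.
Ratios (sorted): F 45.40, D 19.50, B 15.47, A 13.35, E 11.50, G 3.27, C 0.67
take F (5 @ 227); take D (4 @ 78); take B (19 @ 294); take 11/17 of A → 146.88. Capacity used 39/39.
Total value = 745.88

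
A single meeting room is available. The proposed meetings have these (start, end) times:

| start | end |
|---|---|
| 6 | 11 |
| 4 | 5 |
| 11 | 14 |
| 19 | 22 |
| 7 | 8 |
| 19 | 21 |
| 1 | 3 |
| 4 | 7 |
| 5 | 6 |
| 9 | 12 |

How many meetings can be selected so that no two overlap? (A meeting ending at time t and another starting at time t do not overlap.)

Sort by end time and greedily take each interval whose start is ≥ the last chosen end.
By end time: (1,3), (4,5), (5,6), (4,7), (7,8), (6,11), (9,12), (11,14), (19,21), (19,22).
Pick (1,3); next start ≥ 3 → (4,5); next start ≥ 5 → (5,6); next start ≥ 6 → (7,8); next start ≥ 8 → (9,12); next start ≥ 12 → (19,21).
Selected 6 meetings.

6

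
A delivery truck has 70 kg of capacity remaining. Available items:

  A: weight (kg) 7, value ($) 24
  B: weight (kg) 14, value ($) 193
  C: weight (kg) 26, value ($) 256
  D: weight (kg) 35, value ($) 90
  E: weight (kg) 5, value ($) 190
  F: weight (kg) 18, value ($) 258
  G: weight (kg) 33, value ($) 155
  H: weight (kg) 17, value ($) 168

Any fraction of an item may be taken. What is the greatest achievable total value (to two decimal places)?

966.54

Sort by value per unit weight and fill in that order.
Order: E (190/5=38.00) > F (258/18=14.33) > B (193/14=13.79) > H (168/17=9.88) > C (256/26=9.85) > G (155/33=4.70) > A (24/7=3.43) > D (90/35=2.57)
Fill: take E (5 @ 190) → take F (18 @ 258) → take B (14 @ 193) → take H (17 @ 168) → take 16/26 of C → 157.54; 70/70 used.
Total value = 966.54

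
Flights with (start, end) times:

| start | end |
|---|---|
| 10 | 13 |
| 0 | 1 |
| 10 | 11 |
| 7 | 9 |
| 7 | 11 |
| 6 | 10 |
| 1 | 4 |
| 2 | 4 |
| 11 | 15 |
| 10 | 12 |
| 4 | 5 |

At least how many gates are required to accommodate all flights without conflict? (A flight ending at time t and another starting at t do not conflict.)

starts: [0, 1, 2, 4, 6, 7, 7, 10, 10, 10, 11]
ends:   [1, 4, 4, 5, 9, 10, 11, 11, 12, 13, 15]
s0→1 e1→0 s1→1 s2→2 e4→1 e4→0 s4→1 e5→0 s6→1 s7→2 s7→3 e9→2 e10→1 s10→2 s10→3 s10→4  — peak 4.

4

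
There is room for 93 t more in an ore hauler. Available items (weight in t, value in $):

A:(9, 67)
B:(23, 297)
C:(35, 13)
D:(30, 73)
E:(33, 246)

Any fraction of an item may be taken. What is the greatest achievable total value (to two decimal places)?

Sort by value per unit weight and fill in that order.
Order: B (297/23=12.91) > E (246/33=7.45) > A (67/9=7.44) > D (73/30=2.43) > C (13/35=0.37)
Fill: take B (23 @ 297) → take E (33 @ 246) → take A (9 @ 67) → take 28/30 of D → 68.13; 93/93 used.
Total value = 678.13

678.13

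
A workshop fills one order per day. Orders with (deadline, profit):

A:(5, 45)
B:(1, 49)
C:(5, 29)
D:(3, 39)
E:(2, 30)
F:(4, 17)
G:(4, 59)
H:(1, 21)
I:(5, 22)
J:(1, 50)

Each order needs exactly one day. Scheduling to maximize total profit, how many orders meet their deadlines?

By profit: G(d4,59), J(d1,50), B(d1,49), A(d5,45), D(d3,39), E(d2,30), C(d5,29), I(d5,22), H(d1,21), F(d4,17)
G→slot 4; J→slot 1; B skipped; A→slot 5; D→slot 3; E→slot 2; C skipped; I skipped; H skipped; F skipped.
5 of 10 scheduled.

5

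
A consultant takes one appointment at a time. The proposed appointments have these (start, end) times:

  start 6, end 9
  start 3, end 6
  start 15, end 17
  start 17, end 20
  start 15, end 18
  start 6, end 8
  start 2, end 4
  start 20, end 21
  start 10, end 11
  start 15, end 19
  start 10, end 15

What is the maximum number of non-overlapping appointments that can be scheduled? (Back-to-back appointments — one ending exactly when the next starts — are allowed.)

6

Sort by end time and greedily take each interval whose start is ≥ the last chosen end.
Sorted by end: (2,4)  (3,6)  (6,8)  (6,9)  (10,11)  (10,15)  (15,17)  (15,18)  (15,19)  (17,20)  (20,21)
take (2,4); take (6,8); take (10,11); skip (10,15); take (15,17); skip (15,18); take (17,20); take (20,21).
Selected 6 appointments.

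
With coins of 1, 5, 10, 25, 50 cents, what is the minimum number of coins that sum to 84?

7

Greedy: take as many of the largest coin as possible, then repeat with the remainder.
84 = 1×50 + 1×25 + 1×5 + 4×1
Total coins = 1 + 1 + 1 + 4 = 7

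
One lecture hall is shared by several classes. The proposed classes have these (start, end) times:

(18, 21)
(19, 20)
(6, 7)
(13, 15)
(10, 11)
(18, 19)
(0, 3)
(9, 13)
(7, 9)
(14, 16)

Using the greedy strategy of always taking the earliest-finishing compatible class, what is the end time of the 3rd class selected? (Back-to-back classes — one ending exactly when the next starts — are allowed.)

By end time: (0,3), (6,7), (7,9), (10,11), (9,13), (13,15), (14,16), (18,19), (19,20), (18,21).
Pick (0,3); next start ≥ 3 → (6,7); next start ≥ 7 → (7,9); next start ≥ 9 → (10,11); next start ≥ 11 → (13,15); next start ≥ 15 → (18,19); next start ≥ 19 → (19,20).
Selected: (0,3) (6,7) (7,9) (10,11) (13,15) (18,19) (19,20)

9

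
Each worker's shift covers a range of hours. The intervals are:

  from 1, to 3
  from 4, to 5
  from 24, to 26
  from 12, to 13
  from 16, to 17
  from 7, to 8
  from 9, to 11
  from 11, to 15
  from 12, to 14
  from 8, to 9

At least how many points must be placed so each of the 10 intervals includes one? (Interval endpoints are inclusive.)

Sorted: [1,3] [4,5] [7,8] [8,9] [9,11] [12,13] [12,14] [11,15] [16,17] [24,26]
{[1,3]} hit by 3; {[4,5]} hit by 5; {[7,8],[8,9]} hit by 8; {[9,11]} hit by 11; {[12,13],[12,14],[11,15]} hit by 13; {[16,17]} hit by 17; {[24,26]} hit by 26.
Points: 3, 5, 8, 11, 13, 17, 26 (7 total).

7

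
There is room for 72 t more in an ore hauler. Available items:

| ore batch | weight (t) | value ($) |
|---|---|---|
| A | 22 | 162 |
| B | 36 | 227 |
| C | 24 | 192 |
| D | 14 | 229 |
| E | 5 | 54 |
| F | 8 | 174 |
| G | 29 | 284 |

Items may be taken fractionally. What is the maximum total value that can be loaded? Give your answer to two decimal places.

869.00

Ratios (sorted): F 21.75, D 16.36, E 10.80, G 9.79, C 8.00, A 7.36, B 6.31
take F (8 @ 174); take D (14 @ 229); take E (5 @ 54); take G (29 @ 284); take 16/24 of C → 128.00. Capacity used 72/72.
Total value = 869.00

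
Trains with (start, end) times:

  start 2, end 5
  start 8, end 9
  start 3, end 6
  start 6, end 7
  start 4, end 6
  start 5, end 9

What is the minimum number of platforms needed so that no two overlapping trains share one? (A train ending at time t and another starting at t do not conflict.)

starts: [2, 3, 4, 5, 6, 8]
ends:   [5, 6, 6, 7, 9, 9]
s2→1 s3→2 s4→3  — peak 3.

3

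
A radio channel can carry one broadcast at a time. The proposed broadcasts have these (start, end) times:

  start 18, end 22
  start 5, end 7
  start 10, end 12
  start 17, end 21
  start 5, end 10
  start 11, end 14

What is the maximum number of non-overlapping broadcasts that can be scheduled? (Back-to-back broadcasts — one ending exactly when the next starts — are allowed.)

3

Greedy by earliest finish: after sorting by end time, pick each interval compatible with the last pick.
Sorted by end: (5,7)  (5,10)  (10,12)  (11,14)  (17,21)  (18,22)
take (5,7); skip (5,10); take (10,12); skip (11,14); take (17,21).
Selected 3 broadcasts.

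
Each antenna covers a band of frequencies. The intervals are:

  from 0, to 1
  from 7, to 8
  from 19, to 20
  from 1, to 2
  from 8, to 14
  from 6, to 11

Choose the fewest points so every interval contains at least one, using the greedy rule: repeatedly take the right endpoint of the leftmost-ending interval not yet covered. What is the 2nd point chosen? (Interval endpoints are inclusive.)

8

By right end: [0,1]  [1,2]  [7,8]  [6,11]  [8,14]  [19,20]
[0,1] uncovered → point at 1; [7,8] uncovered → point at 8; [19,20] uncovered → point at 20.
Points: 1, 8, 20 (3 total).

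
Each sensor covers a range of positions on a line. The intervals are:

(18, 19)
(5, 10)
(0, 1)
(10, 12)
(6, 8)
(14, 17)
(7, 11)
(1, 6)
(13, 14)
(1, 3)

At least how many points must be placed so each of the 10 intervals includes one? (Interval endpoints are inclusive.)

Process intervals by earliest right end; each time one isn't hit yet, stab at its right endpoint.
By right end: [0,1]  [1,3]  [1,6]  [6,8]  [5,10]  [7,11]  [10,12]  [13,14]  [14,17]  [18,19]
[0,1] uncovered → point at 1; [6,8] uncovered → point at 8; [10,12] uncovered → point at 12; [13,14] uncovered → point at 14; [18,19] uncovered → point at 19.
Points: 1, 8, 12, 14, 19 (5 total).

5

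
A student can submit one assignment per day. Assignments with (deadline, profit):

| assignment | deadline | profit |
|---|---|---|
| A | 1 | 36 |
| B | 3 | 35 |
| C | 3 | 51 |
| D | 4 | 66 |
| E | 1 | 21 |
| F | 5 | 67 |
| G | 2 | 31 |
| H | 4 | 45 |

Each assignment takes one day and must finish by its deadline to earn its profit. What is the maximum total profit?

265

Sort by profit descending; place each in the latest free slot ≤ its deadline.
Profit order: F=67 D=66 C=51 H=45 A=36 B=35 G=31 E=21
Assign: F→slot 5, D→slot 4, C→slot 3, H→slot 2, A→slot 1, B skipped, G skipped, E skipped.
Slots: [1:A] [2:H] [3:C] [4:D] [5:F]
Profit = 36 + 45 + 51 + 66 + 67 = 265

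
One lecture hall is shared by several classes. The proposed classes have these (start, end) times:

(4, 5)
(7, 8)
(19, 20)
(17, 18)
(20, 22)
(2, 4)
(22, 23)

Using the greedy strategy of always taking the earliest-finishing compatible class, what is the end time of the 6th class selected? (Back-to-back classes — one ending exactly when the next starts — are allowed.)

Sorted by end: (2,4)  (4,5)  (7,8)  (17,18)  (19,20)  (20,22)  (22,23)
take (2,4); take (4,5); take (7,8); take (17,18); take (19,20); take (20,22); take (22,23).
Selected: (2,4) (4,5) (7,8) (17,18) (19,20) (20,22) (22,23)

22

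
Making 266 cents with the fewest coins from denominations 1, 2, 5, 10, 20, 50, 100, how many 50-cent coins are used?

1

Use the largest denomination that fits, subtract, and repeat.
266 = 2×100 + 1×50 + 1×10 + 1×5 + 1×1
Count of 50: 1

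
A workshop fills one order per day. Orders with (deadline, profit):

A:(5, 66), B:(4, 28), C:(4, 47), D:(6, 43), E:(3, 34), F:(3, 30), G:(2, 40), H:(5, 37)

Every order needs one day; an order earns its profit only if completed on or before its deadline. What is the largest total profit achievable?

267

Sort by profit descending; place each in the latest free slot ≤ its deadline.
By profit: A(d5,66), C(d4,47), D(d6,43), G(d2,40), H(d5,37), E(d3,34), F(d3,30), B(d4,28)
A→slot 5; C→slot 4; D→slot 6; G→slot 2; H→slot 3; E→slot 1; F skipped; B skipped.
Profit = 34 + 40 + 37 + 47 + 66 + 43 = 267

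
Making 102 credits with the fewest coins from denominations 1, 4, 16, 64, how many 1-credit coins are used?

Use the largest denomination that fits, subtract, and repeat.
102 = 1×64 + 2×16 + 1×4 + 2×1
Count of 1: 2

2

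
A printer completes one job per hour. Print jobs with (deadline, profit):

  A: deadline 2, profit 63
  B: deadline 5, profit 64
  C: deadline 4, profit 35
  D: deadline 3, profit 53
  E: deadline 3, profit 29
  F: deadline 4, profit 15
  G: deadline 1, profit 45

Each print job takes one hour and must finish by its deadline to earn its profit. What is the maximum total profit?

Profit order: B=64 A=63 D=53 G=45 C=35 E=29 F=15
Assign: B→slot 5, A→slot 2, D→slot 3, G→slot 1, C→slot 4, E skipped, F skipped.
Slots: [1:G] [2:A] [3:D] [4:C] [5:B]
Profit = 45 + 63 + 53 + 35 + 64 = 260

260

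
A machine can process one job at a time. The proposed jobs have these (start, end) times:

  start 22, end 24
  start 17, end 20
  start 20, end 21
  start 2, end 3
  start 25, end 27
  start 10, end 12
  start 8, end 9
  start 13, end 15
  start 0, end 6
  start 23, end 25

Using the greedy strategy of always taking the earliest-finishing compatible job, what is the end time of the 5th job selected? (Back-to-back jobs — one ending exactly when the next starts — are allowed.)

20

Sorted by end: (2,3)  (0,6)  (8,9)  (10,12)  (13,15)  (17,20)  (20,21)  (22,24)  (23,25)  (25,27)
take (2,3); skip (0,6); take (8,9); take (10,12); take (13,15); take (17,20); take (20,21); take (22,24); skip (23,25); take (25,27).
Selected: (2,3) (8,9) (10,12) (13,15) (17,20) (20,21) (22,24) (25,27)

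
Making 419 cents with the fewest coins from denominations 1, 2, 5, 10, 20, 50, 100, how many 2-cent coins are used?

2

419 = 4×100 + 1×10 + 1×5 + 2×2
Count of 2: 2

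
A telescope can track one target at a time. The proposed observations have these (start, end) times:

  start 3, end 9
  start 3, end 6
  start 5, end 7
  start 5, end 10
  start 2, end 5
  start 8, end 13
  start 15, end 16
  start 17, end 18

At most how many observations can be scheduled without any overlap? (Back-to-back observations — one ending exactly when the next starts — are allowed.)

5

By end time: (2,5), (3,6), (5,7), (3,9), (5,10), (8,13), (15,16), (17,18).
Pick (2,5); next start ≥ 5 → (5,7); next start ≥ 7 → (8,13); next start ≥ 13 → (15,16); next start ≥ 16 → (17,18).
Selected 5 observations.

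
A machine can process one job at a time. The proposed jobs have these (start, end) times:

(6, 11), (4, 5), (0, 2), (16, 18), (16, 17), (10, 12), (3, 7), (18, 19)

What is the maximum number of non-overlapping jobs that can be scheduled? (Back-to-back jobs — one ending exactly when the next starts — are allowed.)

Sorted by end: (0,2)  (4,5)  (3,7)  (6,11)  (10,12)  (16,17)  (16,18)  (18,19)
take (0,2); take (4,5); skip (3,7); take (6,11); take (16,17); take (18,19).
Selected 5 jobs.

5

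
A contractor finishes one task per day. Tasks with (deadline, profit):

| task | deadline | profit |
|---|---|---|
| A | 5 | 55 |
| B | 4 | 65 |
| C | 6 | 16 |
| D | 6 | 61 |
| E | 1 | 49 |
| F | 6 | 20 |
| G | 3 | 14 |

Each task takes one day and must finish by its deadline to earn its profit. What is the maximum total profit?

Sort by profit descending; place each in the latest free slot ≤ its deadline.
Profit order: B=65 D=61 A=55 E=49 F=20 C=16 G=14
Assign: B→slot 4, D→slot 6, A→slot 5, E→slot 1, F→slot 3, C→slot 2, G skipped.
Slots: [1:E] [2:C] [3:F] [4:B] [5:A] [6:D]
Profit = 49 + 16 + 20 + 65 + 55 + 61 = 266

266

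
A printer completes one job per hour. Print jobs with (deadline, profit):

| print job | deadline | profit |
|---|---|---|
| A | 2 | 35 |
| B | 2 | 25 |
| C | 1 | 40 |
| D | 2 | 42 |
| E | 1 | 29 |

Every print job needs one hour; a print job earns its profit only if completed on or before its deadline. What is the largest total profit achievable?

82

Profit order: D=42 C=40 A=35 E=29 B=25
Assign: D→slot 2, C→slot 1, A skipped, E skipped, B skipped.
Slots: [1:C] [2:D]
Profit = 40 + 42 = 82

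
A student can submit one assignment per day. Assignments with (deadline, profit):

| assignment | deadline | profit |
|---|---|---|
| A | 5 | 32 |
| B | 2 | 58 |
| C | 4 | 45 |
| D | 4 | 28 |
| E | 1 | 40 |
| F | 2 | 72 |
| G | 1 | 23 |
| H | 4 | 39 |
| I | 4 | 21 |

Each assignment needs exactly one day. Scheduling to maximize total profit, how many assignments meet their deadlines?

By profit: F(d2,72), B(d2,58), C(d4,45), E(d1,40), H(d4,39), A(d5,32), D(d4,28), G(d1,23), I(d4,21)
F→slot 2; B→slot 1; C→slot 4; E skipped; H→slot 3; A→slot 5; D skipped; G skipped; I skipped.
5 of 9 scheduled.

5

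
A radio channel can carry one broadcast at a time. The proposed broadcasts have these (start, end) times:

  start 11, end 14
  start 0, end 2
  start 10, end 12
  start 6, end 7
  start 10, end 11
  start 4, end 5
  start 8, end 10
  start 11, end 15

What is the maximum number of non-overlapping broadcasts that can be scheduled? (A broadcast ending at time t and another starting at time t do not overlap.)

Order by finish time; keep every interval that doesn't clash with the previous kept one.
Sorted by end: (0,2)  (4,5)  (6,7)  (8,10)  (10,11)  (10,12)  (11,14)  (11,15)
take (0,2); take (4,5); take (6,7); take (8,10); take (10,11); skip (10,12); take (11,14); skip (11,15).
Selected 6 broadcasts.

6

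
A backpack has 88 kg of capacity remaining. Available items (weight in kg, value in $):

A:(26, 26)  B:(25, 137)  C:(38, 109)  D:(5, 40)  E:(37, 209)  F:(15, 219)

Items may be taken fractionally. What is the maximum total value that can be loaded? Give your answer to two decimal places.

622.21

Ratios (sorted): F 14.60, D 8.00, E 5.65, B 5.48, C 2.87, A 1.00
take F (15 @ 219); take D (5 @ 40); take E (37 @ 209); take B (25 @ 137); take 6/38 of C → 17.21. Capacity used 88/88.
Total value = 622.21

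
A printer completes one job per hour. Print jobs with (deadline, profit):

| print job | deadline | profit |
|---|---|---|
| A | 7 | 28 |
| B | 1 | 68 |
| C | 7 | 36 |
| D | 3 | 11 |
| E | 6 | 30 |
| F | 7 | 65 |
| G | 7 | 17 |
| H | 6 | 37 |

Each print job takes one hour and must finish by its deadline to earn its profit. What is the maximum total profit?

Take jobs in profit order; each goes to the latest open slot no later than its deadline.
Profit order: B=68 F=65 H=37 C=36 E=30 A=28 G=17 D=11
Assign: B→slot 1, F→slot 7, H→slot 6, C→slot 5, E→slot 4, A→slot 3, G→slot 2, D skipped.
Slots: [1:B] [2:G] [3:A] [4:E] [5:C] [6:H] [7:F]
Profit = 68 + 17 + 28 + 30 + 36 + 37 + 65 = 281

281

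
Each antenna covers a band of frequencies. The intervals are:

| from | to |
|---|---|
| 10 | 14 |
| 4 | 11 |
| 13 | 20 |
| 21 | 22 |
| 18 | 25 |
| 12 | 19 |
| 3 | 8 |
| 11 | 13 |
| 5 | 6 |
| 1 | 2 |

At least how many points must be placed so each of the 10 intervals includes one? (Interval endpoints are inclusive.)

By right end: [1,2]  [5,6]  [3,8]  [4,11]  [11,13]  [10,14]  [12,19]  [13,20]  [21,22]  [18,25]
[1,2] uncovered → point at 2; [5,6] uncovered → point at 6; [11,13] uncovered → point at 13; [21,22] uncovered → point at 22.
Points: 2, 6, 13, 22 (4 total).

4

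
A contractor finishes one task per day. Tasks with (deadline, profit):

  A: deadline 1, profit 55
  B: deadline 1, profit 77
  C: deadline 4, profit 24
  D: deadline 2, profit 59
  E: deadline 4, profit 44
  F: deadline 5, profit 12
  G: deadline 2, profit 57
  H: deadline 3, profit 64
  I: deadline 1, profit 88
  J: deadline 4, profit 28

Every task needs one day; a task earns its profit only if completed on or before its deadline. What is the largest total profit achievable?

267

Sort by profit descending; place each in the latest free slot ≤ its deadline.
Profit order: I=88 B=77 H=64 D=59 G=57 A=55 E=44 J=28 C=24 F=12
Assign: I→slot 1, B skipped, H→slot 3, D→slot 2, G skipped, A skipped, E→slot 4, J skipped, C skipped, F→slot 5.
Slots: [1:I] [2:D] [3:H] [4:E] [5:F]
Profit = 88 + 59 + 64 + 44 + 12 = 267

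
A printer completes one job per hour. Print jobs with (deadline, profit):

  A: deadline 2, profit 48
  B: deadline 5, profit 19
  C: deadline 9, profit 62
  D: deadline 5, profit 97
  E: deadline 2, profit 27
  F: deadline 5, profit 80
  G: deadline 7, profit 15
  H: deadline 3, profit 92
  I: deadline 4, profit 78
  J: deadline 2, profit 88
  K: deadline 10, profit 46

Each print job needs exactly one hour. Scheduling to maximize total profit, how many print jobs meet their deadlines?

Profit order: D=97 H=92 J=88 F=80 I=78 C=62 A=48 K=46 E=27 B=19 G=15
Assign: D→slot 5, H→slot 3, J→slot 2, F→slot 4, I→slot 1, C→slot 9, A skipped, K→slot 10, E skipped, B skipped, G→slot 7.
Slots: [1:I] [2:J] [3:H] [4:F] [5:D] [7:G] [9:C] [10:K]
8 of 11 scheduled.

8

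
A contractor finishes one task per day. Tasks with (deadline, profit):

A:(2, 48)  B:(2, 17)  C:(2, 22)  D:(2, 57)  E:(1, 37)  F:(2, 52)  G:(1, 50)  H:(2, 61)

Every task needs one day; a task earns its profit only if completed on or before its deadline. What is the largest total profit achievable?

118

Sort by profit descending; place each in the latest free slot ≤ its deadline.
Profit order: H=61 D=57 F=52 G=50 A=48 E=37 C=22 B=17
Assign: H→slot 2, D→slot 1, F skipped, G skipped, A skipped, E skipped, C skipped, B skipped.
Slots: [1:D] [2:H]
Profit = 57 + 61 = 118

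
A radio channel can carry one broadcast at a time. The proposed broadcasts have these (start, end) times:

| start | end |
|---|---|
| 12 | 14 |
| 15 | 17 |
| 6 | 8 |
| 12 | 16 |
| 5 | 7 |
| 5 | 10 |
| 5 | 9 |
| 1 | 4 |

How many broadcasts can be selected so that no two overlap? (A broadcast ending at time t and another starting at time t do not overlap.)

4

Sorted by end: (1,4)  (5,7)  (6,8)  (5,9)  (5,10)  (12,14)  (12,16)  (15,17)
take (1,4); take (5,7); skip (6,8); take (12,14); take (15,17).
Selected 4 broadcasts.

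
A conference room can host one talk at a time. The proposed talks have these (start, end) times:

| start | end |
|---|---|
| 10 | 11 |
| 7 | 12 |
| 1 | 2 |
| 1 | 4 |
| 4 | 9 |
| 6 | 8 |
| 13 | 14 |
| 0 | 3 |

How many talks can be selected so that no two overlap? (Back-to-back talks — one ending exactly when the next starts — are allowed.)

Sort by end time and greedily take each interval whose start is ≥ the last chosen end.
Sorted by end: (1,2)  (0,3)  (1,4)  (6,8)  (4,9)  (10,11)  (7,12)  (13,14)
take (1,2); take (6,8); skip (4,9); take (10,11); take (13,14).
Selected 4 talks.

4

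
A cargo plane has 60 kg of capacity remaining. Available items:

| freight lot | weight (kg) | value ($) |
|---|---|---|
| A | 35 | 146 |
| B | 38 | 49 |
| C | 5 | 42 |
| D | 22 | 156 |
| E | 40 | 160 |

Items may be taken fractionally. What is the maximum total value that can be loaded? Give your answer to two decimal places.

335.66

Greedy by value/weight ratio, highest first.
Ratios (sorted): C 8.40, D 7.09, A 4.17, E 4.00, B 1.29
take C (5 @ 42); take D (22 @ 156); take 33/35 of A → 137.66. Capacity used 60/60.
Total value = 335.66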